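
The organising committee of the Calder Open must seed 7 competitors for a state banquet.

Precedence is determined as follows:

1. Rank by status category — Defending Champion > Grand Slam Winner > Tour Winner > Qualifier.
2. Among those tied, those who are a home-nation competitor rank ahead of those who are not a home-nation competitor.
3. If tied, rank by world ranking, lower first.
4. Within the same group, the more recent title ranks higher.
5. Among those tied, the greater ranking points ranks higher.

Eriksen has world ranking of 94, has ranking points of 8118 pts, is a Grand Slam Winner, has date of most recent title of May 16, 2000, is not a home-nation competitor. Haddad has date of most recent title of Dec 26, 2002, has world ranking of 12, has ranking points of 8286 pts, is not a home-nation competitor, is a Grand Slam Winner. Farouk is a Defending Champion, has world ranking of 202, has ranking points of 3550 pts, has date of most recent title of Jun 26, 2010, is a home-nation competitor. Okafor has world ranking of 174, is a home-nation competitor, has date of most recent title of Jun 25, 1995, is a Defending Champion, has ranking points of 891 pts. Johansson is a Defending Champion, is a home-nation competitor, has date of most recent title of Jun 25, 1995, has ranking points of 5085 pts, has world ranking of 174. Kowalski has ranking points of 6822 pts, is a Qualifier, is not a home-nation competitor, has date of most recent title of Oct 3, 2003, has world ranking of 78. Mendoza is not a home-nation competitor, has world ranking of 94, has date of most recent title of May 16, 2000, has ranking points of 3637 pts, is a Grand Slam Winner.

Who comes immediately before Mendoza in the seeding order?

By status category: Johansson, Okafor and Farouk (Defending Champion); then Haddad, Eriksen and Mendoza (Grand Slam Winner); then Kowalski (Qualifier).
Johansson, Okafor and Farouk are each a home-nation competitor, so the next rule applies.
Among Johansson, Okafor and Farouk, by world ranking (lower first): Johansson and Okafor (174) before Farouk (202).
Johansson and Okafor both have date of most recent title Jun 25, 1995, so the next rule applies.
Among Johansson and Okafor, by ranking points (higher first): Johansson (5085 pts) before Okafor (891 pts).
Haddad, Eriksen and Mendoza are each not a home-nation competitor, so the next rule applies.
Among Haddad, Eriksen and Mendoza, by world ranking (lower first): Haddad (12) before Eriksen and Mendoza (94).
Eriksen and Mendoza both have date of most recent title May 16, 2000, so the next rule applies.
Among Eriksen and Mendoza, by ranking points (higher first): Eriksen (8118 pts) before Mendoza (3637 pts).
Order: Johansson, Okafor, Farouk, Haddad, Eriksen, Mendoza, Kowalski.

Eriksen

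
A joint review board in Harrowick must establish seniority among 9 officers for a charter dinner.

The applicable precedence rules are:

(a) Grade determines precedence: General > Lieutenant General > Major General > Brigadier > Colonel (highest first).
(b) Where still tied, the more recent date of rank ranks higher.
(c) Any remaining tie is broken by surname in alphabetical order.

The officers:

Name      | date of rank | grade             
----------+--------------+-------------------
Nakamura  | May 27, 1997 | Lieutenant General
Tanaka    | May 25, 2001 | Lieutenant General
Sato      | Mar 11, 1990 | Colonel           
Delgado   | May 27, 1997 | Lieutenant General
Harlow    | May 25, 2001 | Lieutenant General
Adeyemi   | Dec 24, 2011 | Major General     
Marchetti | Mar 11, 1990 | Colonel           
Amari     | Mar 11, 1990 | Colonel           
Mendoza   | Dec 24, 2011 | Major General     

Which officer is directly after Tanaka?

Delgado

By grade: Harlow, Tanaka, Delgado and Nakamura (Lieutenant General); then Adeyemi and Mendoza (Major General); then Amari, Marchetti and Sato (Colonel).
Among Harlow, Tanaka, Delgado and Nakamura, by date of rank (later first): Harlow and Tanaka (May 25, 2001) before Delgado and Nakamura (May 27, 1997).
Among Harlow and Tanaka, alphabetically by surname: Harlow before Tanaka.
Among Delgado and Nakamura, alphabetically by surname: Delgado before Nakamura.
Adeyemi and Mendoza both have date of rank Dec 24, 2011, so the next rule applies.
Among Adeyemi and Mendoza, alphabetically by surname: Adeyemi before Mendoza.
Amari, Marchetti and Sato all have date of rank Mar 11, 1990, so the next rule applies.
Among Amari, Marchetti and Sato, alphabetically by surname: Amari before Marchetti before Sato.
Order: Harlow, Tanaka, Delgado, Nakamura, Adeyemi, Mendoza, Amari, Marchetti, Sato.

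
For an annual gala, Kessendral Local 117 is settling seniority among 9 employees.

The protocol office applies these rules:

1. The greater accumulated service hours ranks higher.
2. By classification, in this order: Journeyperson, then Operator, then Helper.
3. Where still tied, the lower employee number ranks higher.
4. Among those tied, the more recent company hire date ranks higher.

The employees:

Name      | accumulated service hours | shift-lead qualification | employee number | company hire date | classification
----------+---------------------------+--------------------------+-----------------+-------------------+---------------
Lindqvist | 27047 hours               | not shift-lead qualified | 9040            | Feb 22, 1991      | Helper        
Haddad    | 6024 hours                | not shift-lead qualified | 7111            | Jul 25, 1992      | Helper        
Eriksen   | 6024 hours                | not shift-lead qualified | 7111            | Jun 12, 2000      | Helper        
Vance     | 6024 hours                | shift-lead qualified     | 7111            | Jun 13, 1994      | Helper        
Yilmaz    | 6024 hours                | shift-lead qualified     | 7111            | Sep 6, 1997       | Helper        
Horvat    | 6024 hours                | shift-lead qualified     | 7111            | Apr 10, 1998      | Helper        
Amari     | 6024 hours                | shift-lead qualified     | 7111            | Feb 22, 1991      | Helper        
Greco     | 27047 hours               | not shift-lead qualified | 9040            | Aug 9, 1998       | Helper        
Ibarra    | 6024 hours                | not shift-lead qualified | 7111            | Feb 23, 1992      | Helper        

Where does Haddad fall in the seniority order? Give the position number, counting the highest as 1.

7

By accumulated service hours (higher first): Greco and Lindqvist (both 27047 hours); then Eriksen, Horvat, Yilmaz, Vance, Haddad, Ibarra and Amari (each 6024 hours).
Greco and Lindqvist are each Helper, so the next rule applies.
Greco and Lindqvist both have employee number 9040, so the next rule applies.
Among Greco and Lindqvist, by company hire date (later first): Greco (Aug 9, 1998) before Lindqvist (Feb 22, 1991).
Eriksen, Horvat, Yilmaz, Vance, Haddad, Ibarra and Amari are each Helper, so the next rule applies.
Eriksen, Horvat, Yilmaz, Vance, Haddad, Ibarra and Amari all have employee number 7111, so the next rule applies.
Among Eriksen, Horvat, Yilmaz, Vance, Haddad, Ibarra and Amari, by company hire date (later first): Eriksen (Jun 12, 2000) before Horvat (Apr 10, 1998) before Yilmaz (Sep 6, 1997) before Vance (Jun 13, 1994) before Haddad (Jul 25, 1992) before Ibarra (Feb 23, 1992) before Amari (Feb 22, 1991).
Order: Greco, Lindqvist, Eriksen, Horvat, Yilmaz, Vance, Haddad, Ibarra, Amari. So position 7.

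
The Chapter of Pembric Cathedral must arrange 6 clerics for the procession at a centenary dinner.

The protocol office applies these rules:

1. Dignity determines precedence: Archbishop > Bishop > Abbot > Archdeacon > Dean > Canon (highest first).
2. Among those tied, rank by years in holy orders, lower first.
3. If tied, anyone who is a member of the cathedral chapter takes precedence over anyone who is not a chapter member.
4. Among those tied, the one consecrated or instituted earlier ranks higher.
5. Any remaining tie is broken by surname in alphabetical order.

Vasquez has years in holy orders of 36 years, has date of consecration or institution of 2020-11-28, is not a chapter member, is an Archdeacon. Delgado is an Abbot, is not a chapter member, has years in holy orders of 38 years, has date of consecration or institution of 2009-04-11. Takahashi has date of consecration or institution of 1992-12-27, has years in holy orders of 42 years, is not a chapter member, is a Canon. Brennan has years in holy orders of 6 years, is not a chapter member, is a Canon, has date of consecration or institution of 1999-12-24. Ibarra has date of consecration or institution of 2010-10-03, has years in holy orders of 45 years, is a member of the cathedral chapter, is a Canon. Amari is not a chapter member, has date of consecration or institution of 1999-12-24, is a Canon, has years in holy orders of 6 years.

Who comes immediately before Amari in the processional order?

Vasquez

By dignity: Delgado (Abbot); then Vasquez (Archdeacon); then Amari, Brennan, Takahashi and Ibarra (Canon).
Among Amari, Brennan, Takahashi and Ibarra, by years in holy orders (lower first): Amari and Brennan (6 years) before Takahashi (42 years) before Ibarra (45 years).
Amari and Brennan are each not a chapter member, so the next rule applies.
Amari and Brennan both have date of consecration or institution 1999-12-24, so the next rule applies.
Among Amari and Brennan, alphabetically by surname: Amari before Brennan.
Order: Delgado, Vasquez, Amari, Brennan, Takahashi, Ibarra.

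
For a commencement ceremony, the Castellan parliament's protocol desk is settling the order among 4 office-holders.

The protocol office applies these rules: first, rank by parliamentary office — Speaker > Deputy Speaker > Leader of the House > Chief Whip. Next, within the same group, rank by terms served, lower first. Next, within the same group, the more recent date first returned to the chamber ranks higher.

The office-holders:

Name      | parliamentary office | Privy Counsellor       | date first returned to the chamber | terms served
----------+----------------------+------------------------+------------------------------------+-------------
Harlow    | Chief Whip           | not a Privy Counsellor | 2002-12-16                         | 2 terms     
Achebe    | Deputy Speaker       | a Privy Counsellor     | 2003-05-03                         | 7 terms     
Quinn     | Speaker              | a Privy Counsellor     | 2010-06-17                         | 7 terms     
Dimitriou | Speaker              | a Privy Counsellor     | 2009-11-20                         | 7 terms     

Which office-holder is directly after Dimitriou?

Achebe

By parliamentary office: Quinn and Dimitriou (Speaker); then Achebe (Deputy Speaker); then Harlow (Chief Whip).
Quinn and Dimitriou both have terms served 7 terms, so the next rule applies.
Among Quinn and Dimitriou, by date first returned to the chamber (later first): Quinn (2010-06-17) before Dimitriou (2009-11-20).
Order: Quinn, Dimitriou, Achebe, Harlow.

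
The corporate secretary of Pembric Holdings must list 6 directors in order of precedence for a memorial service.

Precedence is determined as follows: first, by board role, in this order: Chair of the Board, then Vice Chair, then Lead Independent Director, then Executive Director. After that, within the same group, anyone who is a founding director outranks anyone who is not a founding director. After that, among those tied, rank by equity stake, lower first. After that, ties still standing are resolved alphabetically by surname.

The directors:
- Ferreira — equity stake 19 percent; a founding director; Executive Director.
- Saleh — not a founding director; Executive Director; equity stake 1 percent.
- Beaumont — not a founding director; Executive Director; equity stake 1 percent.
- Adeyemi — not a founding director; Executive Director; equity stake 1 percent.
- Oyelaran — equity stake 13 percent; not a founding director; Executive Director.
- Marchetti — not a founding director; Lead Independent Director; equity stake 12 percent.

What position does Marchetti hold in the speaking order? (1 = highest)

1

By board role: Marchetti (Lead Independent Director); then Ferreira, Adeyemi, Beaumont, Saleh and Oyelaran (Executive Director).
Among Ferreira, Adeyemi, Beaumont, Saleh and Oyelaran, a founding director before not a founding director: Ferreira (a founding director) before Adeyemi, Beaumont, Saleh and Oyelaran (not a founding director).
Among Adeyemi, Beaumont, Saleh and Oyelaran, by equity stake (lower first): Adeyemi, Beaumont and Saleh (1 percent) before Oyelaran (13 percent).
Among Adeyemi, Beaumont and Saleh, alphabetically by surname: Adeyemi before Beaumont before Saleh.
Order: Marchetti, Ferreira, Adeyemi, Beaumont, Saleh, Oyelaran. So position 1.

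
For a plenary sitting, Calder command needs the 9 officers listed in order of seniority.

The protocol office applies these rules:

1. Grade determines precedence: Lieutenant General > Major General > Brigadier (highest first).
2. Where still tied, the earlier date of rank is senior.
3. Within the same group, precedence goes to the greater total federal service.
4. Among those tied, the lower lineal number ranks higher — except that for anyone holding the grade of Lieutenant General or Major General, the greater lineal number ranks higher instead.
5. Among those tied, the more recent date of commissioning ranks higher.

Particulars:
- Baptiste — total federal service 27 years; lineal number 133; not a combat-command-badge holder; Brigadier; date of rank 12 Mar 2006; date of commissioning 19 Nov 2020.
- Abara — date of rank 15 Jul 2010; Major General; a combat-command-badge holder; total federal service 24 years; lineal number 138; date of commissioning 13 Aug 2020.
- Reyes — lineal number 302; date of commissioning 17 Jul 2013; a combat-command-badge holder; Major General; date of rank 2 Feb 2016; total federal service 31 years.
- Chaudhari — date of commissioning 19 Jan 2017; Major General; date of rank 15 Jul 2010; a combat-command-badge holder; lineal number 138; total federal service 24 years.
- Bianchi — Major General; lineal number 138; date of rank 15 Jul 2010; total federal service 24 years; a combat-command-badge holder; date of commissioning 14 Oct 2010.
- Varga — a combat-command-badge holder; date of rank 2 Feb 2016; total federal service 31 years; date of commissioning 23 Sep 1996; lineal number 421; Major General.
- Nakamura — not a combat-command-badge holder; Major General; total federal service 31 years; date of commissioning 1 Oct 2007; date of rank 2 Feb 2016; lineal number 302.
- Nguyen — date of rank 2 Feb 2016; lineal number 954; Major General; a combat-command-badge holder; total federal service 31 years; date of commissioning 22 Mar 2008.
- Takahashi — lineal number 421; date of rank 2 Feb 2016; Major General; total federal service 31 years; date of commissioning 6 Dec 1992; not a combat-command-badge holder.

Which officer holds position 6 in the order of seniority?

By grade: Abara, Chaudhari, Bianchi, Nguyen, Varga, Takahashi, Reyes and Nakamura (Major General); then Baptiste (Brigadier).
Among Abara, Chaudhari, Bianchi, Nguyen, Varga, Takahashi, Reyes and Nakamura, by date of rank (earlier first): Abara, Chaudhari and Bianchi (15 Jul 2010) before Nguyen, Varga, Takahashi, Reyes and Nakamura (2 Feb 2016).
Abara, Chaudhari and Bianchi all have total federal service 24 years, so the next rule applies.
Abara, Chaudhari and Bianchi all have lineal number 138, so the next rule applies.
Among Abara, Chaudhari and Bianchi, by date of commissioning (later first): Abara (13 Aug 2020) before Chaudhari (19 Jan 2017) before Bianchi (14 Oct 2010).
Nguyen, Varga, Takahashi, Reyes and Nakamura all have total federal service 31 years, so the next rule applies.
Among Nguyen, Varga, Takahashi, Reyes and Nakamura, by lineal number (higher first) (reversed rule for this group): Nguyen (954) before Varga and Takahashi (421) before Reyes and Nakamura (302).
Among Varga and Takahashi, by date of commissioning (later first): Varga (23 Sep 1996) before Takahashi (6 Dec 1992).
Among Reyes and Nakamura, by date of commissioning (later first): Reyes (17 Jul 2013) before Nakamura (1 Oct 2007).
Order: Abara, Chaudhari, Bianchi, Nguyen, Varga, Takahashi, Reyes, Nakamura, Baptiste.

Takahashi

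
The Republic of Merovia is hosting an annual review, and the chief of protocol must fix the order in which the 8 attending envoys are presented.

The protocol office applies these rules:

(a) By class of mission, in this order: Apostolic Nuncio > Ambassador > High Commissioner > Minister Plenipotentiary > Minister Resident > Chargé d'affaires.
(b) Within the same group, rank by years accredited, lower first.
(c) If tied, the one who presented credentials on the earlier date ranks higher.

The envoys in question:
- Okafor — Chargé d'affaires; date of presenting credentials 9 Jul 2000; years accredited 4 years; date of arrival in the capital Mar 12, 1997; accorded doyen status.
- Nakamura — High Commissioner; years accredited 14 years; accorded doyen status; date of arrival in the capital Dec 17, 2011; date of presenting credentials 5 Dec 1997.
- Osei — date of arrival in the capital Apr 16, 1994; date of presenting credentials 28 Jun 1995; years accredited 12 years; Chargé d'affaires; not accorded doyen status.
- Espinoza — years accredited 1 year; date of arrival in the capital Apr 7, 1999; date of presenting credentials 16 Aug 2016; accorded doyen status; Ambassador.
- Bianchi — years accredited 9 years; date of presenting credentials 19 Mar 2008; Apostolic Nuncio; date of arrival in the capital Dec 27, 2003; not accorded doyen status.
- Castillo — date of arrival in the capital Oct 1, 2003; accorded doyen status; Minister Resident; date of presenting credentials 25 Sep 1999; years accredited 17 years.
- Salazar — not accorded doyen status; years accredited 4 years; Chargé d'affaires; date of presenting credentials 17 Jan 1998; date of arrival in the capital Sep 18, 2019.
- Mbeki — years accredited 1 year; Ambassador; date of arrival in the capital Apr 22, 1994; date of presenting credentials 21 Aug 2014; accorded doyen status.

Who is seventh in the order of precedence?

By class of mission: Bianchi (Apostolic Nuncio); then Mbeki and Espinoza (Ambassador); then Nakamura (High Commissioner); then Castillo (Minister Resident); then Salazar, Okafor and Osei (Chargé d'affaires).
Mbeki and Espinoza both have years accredited 1 year, so the next rule applies.
Among Mbeki and Espinoza, by date of presenting credentials (earlier first): Mbeki (21 Aug 2014) before Espinoza (16 Aug 2016).
Among Salazar, Okafor and Osei, by years accredited (lower first): Salazar and Okafor (4 years) before Osei (12 years).
Among Salazar and Okafor, by date of presenting credentials (earlier first): Salazar (17 Jan 1998) before Okafor (9 Jul 2000).
Order: Bianchi, Mbeki, Espinoza, Nakamura, Castillo, Salazar, Okafor, Osei.

Okafor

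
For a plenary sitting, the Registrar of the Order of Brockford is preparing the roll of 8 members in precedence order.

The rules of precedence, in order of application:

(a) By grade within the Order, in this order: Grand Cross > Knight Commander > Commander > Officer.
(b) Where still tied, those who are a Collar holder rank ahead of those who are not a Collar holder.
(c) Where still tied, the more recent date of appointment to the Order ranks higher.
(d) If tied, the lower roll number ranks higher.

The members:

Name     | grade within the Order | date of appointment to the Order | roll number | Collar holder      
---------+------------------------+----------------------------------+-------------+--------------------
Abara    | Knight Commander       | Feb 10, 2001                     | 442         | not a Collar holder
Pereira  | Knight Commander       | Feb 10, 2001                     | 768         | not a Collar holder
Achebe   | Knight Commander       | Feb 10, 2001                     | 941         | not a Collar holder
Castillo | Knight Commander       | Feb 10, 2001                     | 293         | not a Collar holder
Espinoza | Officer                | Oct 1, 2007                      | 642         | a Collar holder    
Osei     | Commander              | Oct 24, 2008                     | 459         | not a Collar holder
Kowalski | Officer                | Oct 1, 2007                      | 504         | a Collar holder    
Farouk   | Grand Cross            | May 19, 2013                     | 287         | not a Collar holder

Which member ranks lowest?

By grade within the Order: Farouk (Grand Cross); then Castillo, Abara, Pereira and Achebe (Knight Commander); then Osei (Commander); then Kowalski and Espinoza (Officer).
Castillo, Abara, Pereira and Achebe are each not a Collar holder, so the next rule applies.
Castillo, Abara, Pereira and Achebe all have date of appointment to the Order Feb 10, 2001, so the next rule applies.
Among Castillo, Abara, Pereira and Achebe, by roll number (lower first): Castillo (293) before Abara (442) before Pereira (768) before Achebe (941).
Kowalski and Espinoza are each a Collar holder, so the next rule applies.
Kowalski and Espinoza both have date of appointment to the Order Oct 1, 2007, so the next rule applies.
Among Kowalski and Espinoza, by roll number (lower first): Kowalski (504) before Espinoza (642).
Order: Farouk, Castillo, Abara, Pereira, Achebe, Osei, Kowalski, Espinoza.

Espinoza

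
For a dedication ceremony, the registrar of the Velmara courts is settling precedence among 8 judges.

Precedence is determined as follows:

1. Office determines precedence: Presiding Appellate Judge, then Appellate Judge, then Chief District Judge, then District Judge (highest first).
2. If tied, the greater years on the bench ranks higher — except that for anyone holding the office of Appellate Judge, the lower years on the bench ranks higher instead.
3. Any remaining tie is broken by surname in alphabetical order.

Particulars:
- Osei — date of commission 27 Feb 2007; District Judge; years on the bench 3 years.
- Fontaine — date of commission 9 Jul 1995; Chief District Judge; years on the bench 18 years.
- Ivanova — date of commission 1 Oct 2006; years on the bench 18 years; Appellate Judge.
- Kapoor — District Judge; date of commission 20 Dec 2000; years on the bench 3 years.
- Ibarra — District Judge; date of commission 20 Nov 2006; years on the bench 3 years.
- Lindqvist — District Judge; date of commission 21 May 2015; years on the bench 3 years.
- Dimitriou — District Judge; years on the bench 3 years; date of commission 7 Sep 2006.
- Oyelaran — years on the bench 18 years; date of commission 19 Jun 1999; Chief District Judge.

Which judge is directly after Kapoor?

Lindqvist

By office: Ivanova (Appellate Judge); then Fontaine and Oyelaran (Chief District Judge); then Dimitriou, Ibarra, Kapoor, Lindqvist and Osei (District Judge).
Fontaine and Oyelaran both have years on the bench 18 years, so the next rule applies.
Among Fontaine and Oyelaran, alphabetically by surname: Fontaine before Oyelaran.
Dimitriou, Ibarra, Kapoor, Lindqvist and Osei all have years on the bench 3 years, so the next rule applies.
Among Dimitriou, Ibarra, Kapoor, Lindqvist and Osei, alphabetically by surname: Dimitriou before Ibarra before Kapoor before Lindqvist before Osei.
Order: Ivanova, Fontaine, Oyelaran, Dimitriou, Ibarra, Kapoor, Lindqvist, Osei.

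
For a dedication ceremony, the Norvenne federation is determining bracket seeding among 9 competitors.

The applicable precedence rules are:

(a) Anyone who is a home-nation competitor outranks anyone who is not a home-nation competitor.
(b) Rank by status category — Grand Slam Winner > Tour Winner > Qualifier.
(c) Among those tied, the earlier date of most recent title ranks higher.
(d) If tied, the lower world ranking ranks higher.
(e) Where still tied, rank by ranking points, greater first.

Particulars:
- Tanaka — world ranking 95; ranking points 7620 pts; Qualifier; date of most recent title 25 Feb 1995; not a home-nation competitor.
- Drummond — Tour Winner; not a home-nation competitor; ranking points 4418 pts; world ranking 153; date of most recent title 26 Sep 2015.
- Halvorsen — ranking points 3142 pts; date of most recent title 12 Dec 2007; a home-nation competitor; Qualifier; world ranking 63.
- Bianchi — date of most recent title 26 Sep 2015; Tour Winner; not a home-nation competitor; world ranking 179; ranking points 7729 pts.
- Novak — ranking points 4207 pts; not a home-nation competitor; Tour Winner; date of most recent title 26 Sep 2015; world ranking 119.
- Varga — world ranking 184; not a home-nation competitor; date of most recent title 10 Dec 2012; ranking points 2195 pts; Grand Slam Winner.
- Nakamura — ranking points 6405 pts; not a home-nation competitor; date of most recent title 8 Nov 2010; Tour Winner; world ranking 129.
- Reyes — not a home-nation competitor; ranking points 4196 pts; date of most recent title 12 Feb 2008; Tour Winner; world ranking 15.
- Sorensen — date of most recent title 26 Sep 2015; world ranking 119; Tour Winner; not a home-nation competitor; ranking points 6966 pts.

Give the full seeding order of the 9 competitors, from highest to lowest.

Halvorsen, Varga, Reyes, Nakamura, Sorensen, Novak, Drummond, Bianchi, Tanaka

By the first rule: Halvorsen (a home-nation competitor); then Varga, Reyes, Nakamura, Sorensen, Novak, Drummond, Bianchi and Tanaka (each not a home-nation competitor).
Among Varga, Reyes, Nakamura, Sorensen, Novak, Drummond, Bianchi and Tanaka, by status category: Varga (Grand Slam Winner) before Reyes, Nakamura, Sorensen, Novak, Drummond and Bianchi (Tour Winner) before Tanaka (Qualifier).
Among Reyes, Nakamura, Sorensen, Novak, Drummond and Bianchi, by date of most recent title (earlier first): Reyes (12 Feb 2008) before Nakamura (8 Nov 2010) before Sorensen, Novak, Drummond and Bianchi (26 Sep 2015).
Among Sorensen, Novak, Drummond and Bianchi, by world ranking (lower first): Sorensen and Novak (119) before Drummond (153) before Bianchi (179).
Among Sorensen and Novak, by ranking points (higher first): Sorensen (6966 pts) before Novak (4207 pts).
Full order: Halvorsen, Varga, Reyes, Nakamura, Sorensen, Novak, Drummond, Bianchi, Tanaka.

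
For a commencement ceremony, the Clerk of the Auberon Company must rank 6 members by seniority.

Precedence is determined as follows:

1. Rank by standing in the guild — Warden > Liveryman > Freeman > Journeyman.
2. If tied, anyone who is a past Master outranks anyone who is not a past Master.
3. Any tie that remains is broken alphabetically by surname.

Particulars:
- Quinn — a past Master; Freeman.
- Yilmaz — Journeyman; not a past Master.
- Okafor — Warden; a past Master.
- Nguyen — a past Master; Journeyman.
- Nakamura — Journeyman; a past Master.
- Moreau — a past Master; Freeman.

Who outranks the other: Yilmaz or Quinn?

By standing in the guild: Okafor (Warden); then Moreau and Quinn (Freeman); then Nakamura, Nguyen and Yilmaz (Journeyman).
Moreau and Quinn are each a past Master, so the next rule applies.
Among Moreau and Quinn, alphabetically by surname: Moreau before Quinn.
Among Nakamura, Nguyen and Yilmaz, a past Master before not a past Master: Nakamura and Nguyen (a past Master) before Yilmaz (not a past Master).
Among Nakamura and Nguyen, alphabetically by surname: Nakamura before Nguyen.
So Quinn takes precedence.

Quinn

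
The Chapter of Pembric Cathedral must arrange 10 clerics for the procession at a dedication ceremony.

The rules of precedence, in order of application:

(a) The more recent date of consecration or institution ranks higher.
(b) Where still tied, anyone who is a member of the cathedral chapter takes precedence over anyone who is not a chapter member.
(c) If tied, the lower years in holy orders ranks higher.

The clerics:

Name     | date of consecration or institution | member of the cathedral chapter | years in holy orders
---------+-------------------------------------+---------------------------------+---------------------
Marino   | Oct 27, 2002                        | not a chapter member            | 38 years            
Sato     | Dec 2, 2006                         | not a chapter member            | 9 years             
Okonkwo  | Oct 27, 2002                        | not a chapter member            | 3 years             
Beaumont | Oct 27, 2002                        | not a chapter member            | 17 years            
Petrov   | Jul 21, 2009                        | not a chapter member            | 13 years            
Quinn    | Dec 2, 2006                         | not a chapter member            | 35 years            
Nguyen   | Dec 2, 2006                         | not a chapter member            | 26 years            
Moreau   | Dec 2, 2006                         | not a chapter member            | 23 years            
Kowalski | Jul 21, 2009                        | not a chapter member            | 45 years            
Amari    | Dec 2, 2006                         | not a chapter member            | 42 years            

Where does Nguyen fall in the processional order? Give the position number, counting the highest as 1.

5

By date of consecration or institution (later first): Petrov and Kowalski (both Jul 21, 2009); then Sato, Moreau, Nguyen, Quinn and Amari (each Dec 2, 2006); then Okonkwo, Beaumont and Marino (each Oct 27, 2002).
Petrov and Kowalski are each not a chapter member, so the next rule applies.
Among Petrov and Kowalski, by years in holy orders (lower first): Petrov (13 years) before Kowalski (45 years).
Sato, Moreau, Nguyen, Quinn and Amari are each not a chapter member, so the next rule applies.
Among Sato, Moreau, Nguyen, Quinn and Amari, by years in holy orders (lower first): Sato (9 years) before Moreau (23 years) before Nguyen (26 years) before Quinn (35 years) before Amari (42 years).
Okonkwo, Beaumont and Marino are each not a chapter member, so the next rule applies.
Among Okonkwo, Beaumont and Marino, by years in holy orders (lower first): Okonkwo (3 years) before Beaumont (17 years) before Marino (38 years).
Order: Petrov, Kowalski, Sato, Moreau, Nguyen, Quinn, Amari, Okonkwo, Beaumont, Marino. So position 5.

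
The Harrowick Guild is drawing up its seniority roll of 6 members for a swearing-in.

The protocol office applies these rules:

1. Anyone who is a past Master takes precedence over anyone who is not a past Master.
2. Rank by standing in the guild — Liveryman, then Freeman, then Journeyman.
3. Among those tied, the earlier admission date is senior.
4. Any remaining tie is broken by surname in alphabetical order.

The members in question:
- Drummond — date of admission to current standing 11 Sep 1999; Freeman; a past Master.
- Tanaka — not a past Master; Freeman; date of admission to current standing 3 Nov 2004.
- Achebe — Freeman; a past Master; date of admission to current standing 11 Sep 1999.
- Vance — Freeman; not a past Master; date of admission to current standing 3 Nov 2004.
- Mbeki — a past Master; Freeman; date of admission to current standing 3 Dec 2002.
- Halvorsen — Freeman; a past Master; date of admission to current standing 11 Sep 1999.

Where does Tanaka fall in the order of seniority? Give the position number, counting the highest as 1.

5

By the first rule: Achebe, Drummond, Halvorsen and Mbeki (each a past Master); then Tanaka and Vance (both not a past Master).
Achebe, Drummond, Halvorsen and Mbeki are each Freeman, so the next rule applies.
Among Achebe, Drummond, Halvorsen and Mbeki, by date of admission to current standing (earlier first): Achebe, Drummond and Halvorsen (11 Sep 1999) before Mbeki (3 Dec 2002).
Among Achebe, Drummond and Halvorsen, alphabetically by surname: Achebe before Drummond before Halvorsen.
Tanaka and Vance are each Freeman, so the next rule applies.
Tanaka and Vance both have date of admission to current standing 3 Nov 2004, so the next rule applies.
Among Tanaka and Vance, alphabetically by surname: Tanaka before Vance.
Order: Achebe, Drummond, Halvorsen, Mbeki, Tanaka, Vance. So position 5.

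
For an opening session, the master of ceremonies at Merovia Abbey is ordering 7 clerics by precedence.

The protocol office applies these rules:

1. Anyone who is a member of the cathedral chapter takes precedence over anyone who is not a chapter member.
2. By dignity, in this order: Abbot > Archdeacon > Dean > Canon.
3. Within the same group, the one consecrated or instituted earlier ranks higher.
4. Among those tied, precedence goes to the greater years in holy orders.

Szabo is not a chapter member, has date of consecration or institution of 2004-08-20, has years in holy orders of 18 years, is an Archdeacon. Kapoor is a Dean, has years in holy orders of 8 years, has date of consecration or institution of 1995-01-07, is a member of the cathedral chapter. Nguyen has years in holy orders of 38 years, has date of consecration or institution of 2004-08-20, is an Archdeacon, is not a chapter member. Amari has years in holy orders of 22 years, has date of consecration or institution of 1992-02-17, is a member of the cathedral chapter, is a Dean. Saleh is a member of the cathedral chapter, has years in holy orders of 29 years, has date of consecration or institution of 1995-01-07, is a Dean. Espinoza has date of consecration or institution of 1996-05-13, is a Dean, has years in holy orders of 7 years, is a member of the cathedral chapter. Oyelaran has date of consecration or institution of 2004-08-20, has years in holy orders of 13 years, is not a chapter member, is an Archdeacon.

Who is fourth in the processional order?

Espinoza

By the first rule: Amari, Saleh, Kapoor and Espinoza (each a member of the cathedral chapter); then Nguyen, Szabo and Oyelaran (each not a chapter member).
Amari, Saleh, Kapoor and Espinoza are each Dean, so the next rule applies.
Among Amari, Saleh, Kapoor and Espinoza, by date of consecration or institution (earlier first): Amari (1992-02-17) before Saleh and Kapoor (1995-01-07) before Espinoza (1996-05-13).
Among Saleh and Kapoor, by years in holy orders (higher first): Saleh (29 years) before Kapoor (8 years).
Nguyen, Szabo and Oyelaran are each Archdeacon, so the next rule applies.
Nguyen, Szabo and Oyelaran all have date of consecration or institution 2004-08-20, so the next rule applies.
Among Nguyen, Szabo and Oyelaran, by years in holy orders (higher first): Nguyen (38 years) before Szabo (18 years) before Oyelaran (13 years).
Order: Amari, Saleh, Kapoor, Espinoza, Nguyen, Szabo, Oyelaran.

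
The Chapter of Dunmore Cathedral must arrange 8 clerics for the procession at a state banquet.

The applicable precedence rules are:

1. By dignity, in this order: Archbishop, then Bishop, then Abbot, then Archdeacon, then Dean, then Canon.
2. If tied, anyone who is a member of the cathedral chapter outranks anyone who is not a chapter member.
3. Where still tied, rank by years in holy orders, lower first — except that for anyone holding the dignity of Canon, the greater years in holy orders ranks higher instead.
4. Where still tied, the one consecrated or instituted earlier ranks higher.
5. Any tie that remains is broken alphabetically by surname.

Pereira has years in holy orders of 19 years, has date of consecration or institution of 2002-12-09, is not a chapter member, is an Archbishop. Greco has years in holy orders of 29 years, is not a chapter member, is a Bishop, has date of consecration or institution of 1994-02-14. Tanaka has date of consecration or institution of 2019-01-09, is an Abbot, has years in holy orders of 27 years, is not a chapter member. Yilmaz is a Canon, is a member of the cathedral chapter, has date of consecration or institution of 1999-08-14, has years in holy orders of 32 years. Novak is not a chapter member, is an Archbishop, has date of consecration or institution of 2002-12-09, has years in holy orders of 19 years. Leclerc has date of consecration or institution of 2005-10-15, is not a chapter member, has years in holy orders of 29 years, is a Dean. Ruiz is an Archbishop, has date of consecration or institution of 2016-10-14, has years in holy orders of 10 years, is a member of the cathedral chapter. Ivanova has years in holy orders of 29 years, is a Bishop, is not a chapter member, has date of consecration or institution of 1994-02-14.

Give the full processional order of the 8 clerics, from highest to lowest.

By dignity: Ruiz, Novak and Pereira (Archbishop); then Greco and Ivanova (Bishop); then Tanaka (Abbot); then Leclerc (Dean); then Yilmaz (Canon).
Among Ruiz, Novak and Pereira, a member of the cathedral chapter before not a chapter member: Ruiz (a member of the cathedral chapter) before Novak and Pereira (not a chapter member).
Novak and Pereira both have years in holy orders 19 years, so the next rule applies.
Novak and Pereira both have date of consecration or institution 2002-12-09, so the next rule applies.
Among Novak and Pereira, alphabetically by surname: Novak before Pereira.
Greco and Ivanova are each not a chapter member, so the next rule applies.
Greco and Ivanova both have years in holy orders 29 years, so the next rule applies.
Greco and Ivanova both have date of consecration or institution 1994-02-14, so the next rule applies.
Among Greco and Ivanova, alphabetically by surname: Greco before Ivanova.
Full order: Ruiz, Novak, Pereira, Greco, Ivanova, Tanaka, Leclerc, Yilmaz.

Ruiz, Novak, Pereira, Greco, Ivanova, Tanaka, Leclerc, Yilmaz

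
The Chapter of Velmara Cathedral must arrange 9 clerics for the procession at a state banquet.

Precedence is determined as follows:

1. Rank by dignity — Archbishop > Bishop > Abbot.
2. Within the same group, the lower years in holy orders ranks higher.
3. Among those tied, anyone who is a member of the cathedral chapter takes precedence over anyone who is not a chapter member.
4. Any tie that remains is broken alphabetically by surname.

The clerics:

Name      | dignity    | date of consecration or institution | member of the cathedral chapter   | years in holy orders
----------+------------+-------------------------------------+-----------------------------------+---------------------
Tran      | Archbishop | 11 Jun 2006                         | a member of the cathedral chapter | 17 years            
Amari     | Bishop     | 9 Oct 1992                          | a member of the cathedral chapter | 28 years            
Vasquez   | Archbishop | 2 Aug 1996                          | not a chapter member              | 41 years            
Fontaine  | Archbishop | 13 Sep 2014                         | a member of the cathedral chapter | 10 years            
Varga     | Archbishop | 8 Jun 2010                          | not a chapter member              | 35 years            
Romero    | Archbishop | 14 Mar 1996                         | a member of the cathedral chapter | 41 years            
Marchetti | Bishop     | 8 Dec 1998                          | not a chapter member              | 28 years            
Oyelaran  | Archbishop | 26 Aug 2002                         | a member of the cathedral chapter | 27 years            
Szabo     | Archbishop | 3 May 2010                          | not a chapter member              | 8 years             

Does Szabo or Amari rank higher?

By dignity: Szabo, Fontaine, Tran, Oyelaran, Varga, Romero and Vasquez (Archbishop); then Amari and Marchetti (Bishop).
Among Szabo, Fontaine, Tran, Oyelaran, Varga, Romero and Vasquez, by years in holy orders (lower first): Szabo (8 years) before Fontaine (10 years) before Tran (17 years) before Oyelaran (27 years) before Varga (35 years) before Romero and Vasquez (41 years).
Among Romero and Vasquez, a member of the cathedral chapter before not a chapter member: Romero (a member of the cathedral chapter) before Vasquez (not a chapter member).
Amari and Marchetti both have years in holy orders 28 years, so the next rule applies.
Among Amari and Marchetti, a member of the cathedral chapter before not a chapter member: Amari (a member of the cathedral chapter) before Marchetti (not a chapter member).
So Szabo takes precedence.

Szabo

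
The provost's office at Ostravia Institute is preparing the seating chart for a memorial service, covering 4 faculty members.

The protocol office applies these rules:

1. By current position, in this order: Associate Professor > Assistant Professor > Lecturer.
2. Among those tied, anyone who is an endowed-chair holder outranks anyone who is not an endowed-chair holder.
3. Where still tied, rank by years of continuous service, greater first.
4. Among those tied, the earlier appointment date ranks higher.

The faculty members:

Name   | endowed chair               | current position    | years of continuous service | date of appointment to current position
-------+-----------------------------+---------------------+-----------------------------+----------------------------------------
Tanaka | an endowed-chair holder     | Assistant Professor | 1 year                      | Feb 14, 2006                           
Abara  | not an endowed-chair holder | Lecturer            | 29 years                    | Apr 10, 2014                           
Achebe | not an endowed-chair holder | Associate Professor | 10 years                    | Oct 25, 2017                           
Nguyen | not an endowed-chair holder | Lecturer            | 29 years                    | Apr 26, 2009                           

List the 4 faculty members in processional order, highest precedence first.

Achebe, Tanaka, Nguyen, Abara

By current position: Achebe (Associate Professor); then Tanaka (Assistant Professor); then Nguyen and Abara (Lecturer).
Nguyen and Abara are each not an endowed-chair holder, so the next rule applies.
Nguyen and Abara both have years of continuous service 29 years, so the next rule applies.
Among Nguyen and Abara, by date of appointment to current position (earlier first): Nguyen (Apr 26, 2009) before Abara (Apr 10, 2014).
Full order: Achebe, Tanaka, Nguyen, Abara.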